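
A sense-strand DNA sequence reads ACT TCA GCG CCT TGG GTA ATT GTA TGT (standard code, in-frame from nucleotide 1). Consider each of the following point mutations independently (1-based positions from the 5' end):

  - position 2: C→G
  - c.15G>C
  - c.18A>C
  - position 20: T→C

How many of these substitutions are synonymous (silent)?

Codon 1: ACT (Thr) → AGT (Ser) — missense.
Codon 5: TGG (Trp) → TGC (Cys) — missense.
Codon 6: GTA (Val) → GTC (Val) — synonymous.
Codon 7: ATT (Ile) → ACT (Thr) — missense.
Synonymous: 1 of 4.

1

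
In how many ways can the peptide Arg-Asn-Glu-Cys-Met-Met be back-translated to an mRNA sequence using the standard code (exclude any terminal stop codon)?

48

Arg: 6 codons.
Asn: 2 codons.
Glu: 2 codons.
Cys: 2 codons.
Met: 1 codon.
Met: 1 codon.
6 × 2 × 2 × 2 × 1 × 1 = 48.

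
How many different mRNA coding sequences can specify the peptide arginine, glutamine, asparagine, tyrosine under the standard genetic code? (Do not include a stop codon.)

48

Arg: 6 codons.
Gln: 2 codons.
Asn: 2 codons.
Tyr: 2 codons.
6 × 2 × 2 × 2 = 48.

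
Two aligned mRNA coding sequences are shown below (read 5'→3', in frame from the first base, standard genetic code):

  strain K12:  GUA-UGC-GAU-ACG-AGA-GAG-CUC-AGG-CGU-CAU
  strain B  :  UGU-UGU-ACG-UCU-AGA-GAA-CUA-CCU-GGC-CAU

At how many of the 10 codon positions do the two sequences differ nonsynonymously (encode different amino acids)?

Codon 1: GUA Val / UGU Cys — nonsynonymous.
Codon 2: UGC Cys / UGU Cys — synonymous.
Codon 3: GAU Asp / ACG Thr — nonsynonymous.
Codon 4: ACG Thr / UCU Ser — nonsynonymous.
Codon 5: AGA Arg / AGA Arg — identical.
Codon 6: GAG Glu / GAA Glu — synonymous.
Codon 7: CUC Leu / CUA Leu — synonymous.
Codon 8: AGG Arg / CCU Pro — nonsynonymous.
Codon 9: CGU Arg / GGC Gly — nonsynonymous.
Codon 10: CAU His / CAU His — identical.
Nonsynonymous differences: 5.

5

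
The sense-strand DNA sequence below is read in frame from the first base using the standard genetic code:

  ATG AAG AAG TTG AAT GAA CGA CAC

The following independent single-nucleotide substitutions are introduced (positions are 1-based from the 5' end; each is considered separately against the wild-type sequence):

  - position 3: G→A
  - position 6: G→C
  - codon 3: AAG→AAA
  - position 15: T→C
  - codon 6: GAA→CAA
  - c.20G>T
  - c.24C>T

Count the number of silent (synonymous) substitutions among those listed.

Codon 1: ATG (Met) → ATA (Ile) — missense.
Codon 2: AAG (Lys) → AAC (Asn) — missense.
Codon 3: AAG (Lys) → AAA (Lys) — synonymous.
Codon 5: AAT (Asn) → AAC (Asn) — synonymous.
Codon 6: GAA (Glu) → CAA (Gln) — missense.
Codon 7: CGA (Arg) → CTA (Leu) — missense.
Codon 8: CAC (His) → CAT (His) — synonymous.
Synonymous: 3 of 7.

3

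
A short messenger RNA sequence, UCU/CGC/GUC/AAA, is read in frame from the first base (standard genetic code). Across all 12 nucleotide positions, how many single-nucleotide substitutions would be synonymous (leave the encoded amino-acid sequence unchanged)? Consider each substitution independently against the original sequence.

10

Codon 1 (UCU, Ser): 3 synonymous substitutions.
Codon 2 (CGC, Arg): 3 synonymous substitutions.
Codon 3 (GUC, Val): 3 synonymous substitutions.
Codon 4 (AAA, Lys): 1 synonymous substitution.
Total: 3 + 3 + 3 + 1 = 10.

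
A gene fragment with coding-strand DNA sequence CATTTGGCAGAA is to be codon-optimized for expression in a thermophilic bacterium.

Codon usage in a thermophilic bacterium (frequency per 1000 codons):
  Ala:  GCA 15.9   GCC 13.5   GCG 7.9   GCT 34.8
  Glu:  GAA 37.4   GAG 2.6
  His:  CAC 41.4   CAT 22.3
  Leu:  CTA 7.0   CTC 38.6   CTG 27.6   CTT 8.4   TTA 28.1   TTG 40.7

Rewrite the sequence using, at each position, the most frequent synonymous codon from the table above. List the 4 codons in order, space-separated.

CAC TTG GCT GAA

Codon 1 (His): best is CAC at 41.4.
Codon 2 (Leu): best is TTG at 40.7.
Codon 3 (Ala): best is GCT at 34.8.
Codon 4 (Glu): best is GAA at 37.4.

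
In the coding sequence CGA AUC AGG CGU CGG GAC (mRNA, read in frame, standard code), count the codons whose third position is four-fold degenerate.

Codon 1 CGA (Arg): third position 4-fold.
Codon 2 AUC (Ile): third position 3-fold.
Codon 3 AGG (Arg): third position 2-fold.
Codon 4 CGU (Arg): third position 4-fold.
Codon 5 CGG (Arg): third position 4-fold.
Codon 6 GAC (Asp): third position 2-fold.
Four-fold degenerate third positions: 3.

3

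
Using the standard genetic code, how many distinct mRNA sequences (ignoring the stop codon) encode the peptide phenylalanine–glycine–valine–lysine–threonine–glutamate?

Phe: 2 codons.
Gly: 4 codons.
Val: 4 codons.
Lys: 2 codons.
Thr: 4 codons.
Glu: 2 codons.
2 × 4 × 4 × 2 × 4 × 2 = 512.

512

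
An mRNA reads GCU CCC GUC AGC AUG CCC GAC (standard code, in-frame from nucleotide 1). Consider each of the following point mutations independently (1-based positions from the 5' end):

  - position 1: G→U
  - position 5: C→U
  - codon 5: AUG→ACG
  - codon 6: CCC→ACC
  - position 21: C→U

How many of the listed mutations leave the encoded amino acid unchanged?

Codon 1: GCU (Ala) → UCU (Ser) — missense.
Codon 2: CCC (Pro) → CUC (Leu) — missense.
Codon 5: AUG (Met) → ACG (Thr) — missense.
Codon 6: CCC (Pro) → ACC (Thr) — missense.
Codon 7: GAC (Asp) → GAU (Asp) — synonymous.
Synonymous: 1 of 5.

1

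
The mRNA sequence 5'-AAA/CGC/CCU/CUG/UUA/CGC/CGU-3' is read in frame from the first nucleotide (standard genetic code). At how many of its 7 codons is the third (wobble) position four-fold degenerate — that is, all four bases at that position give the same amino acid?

Codon 1 AAA (Lys): third position 2-fold.
Codon 2 CGC (Arg): third position 4-fold.
Codon 3 CCU (Pro): third position 4-fold.
Codon 4 CUG (Leu): third position 4-fold.
Codon 5 UUA (Leu): third position 2-fold.
Codon 6 CGC (Arg): third position 4-fold.
Codon 7 CGU (Arg): third position 4-fold.
Four-fold degenerate third positions: 5.

5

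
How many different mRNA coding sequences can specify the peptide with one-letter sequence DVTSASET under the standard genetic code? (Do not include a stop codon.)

Asp: 2 codons.
Val: 4 codons.
Thr: 4 codons.
Ser: 6 codons.
Ala: 4 codons.
Ser: 6 codons.
Glu: 2 codons.
Thr: 4 codons.
2 × 4 × 4 × 6 × 4 × 6 × 2 × 4 = 36864.

36864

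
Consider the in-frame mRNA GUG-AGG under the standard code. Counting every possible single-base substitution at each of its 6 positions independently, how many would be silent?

5

Codon 1 (GUG, Val): 3 synonymous substitutions.
Codon 2 (AGG, Arg): 2 synonymous substitutions.
Total: 3 + 2 = 5.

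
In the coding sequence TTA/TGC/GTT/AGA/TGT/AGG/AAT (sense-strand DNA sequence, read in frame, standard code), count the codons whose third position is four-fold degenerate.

1

Codon 1 TTA (Leu): third position 2-fold.
Codon 2 TGC (Cys): third position 2-fold.
Codon 3 GTT (Val): third position 4-fold.
Codon 4 AGA (Arg): third position 2-fold.
Codon 5 TGT (Cys): third position 2-fold.
Codon 6 AGG (Arg): third position 2-fold.
Codon 7 AAT (Asn): third position 2-fold.
Four-fold degenerate third positions: 1.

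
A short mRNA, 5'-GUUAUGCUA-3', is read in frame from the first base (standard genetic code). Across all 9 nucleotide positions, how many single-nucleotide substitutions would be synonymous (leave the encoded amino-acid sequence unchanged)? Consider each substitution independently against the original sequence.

7

Codon 1 (GUU, Val): 3 synonymous substitutions.
Codon 2 (AUG, Met): 0 synonymous substitutions.
Codon 3 (CUA, Leu): 4 synonymous substitutions.
Total: 3 + 0 + 4 = 7.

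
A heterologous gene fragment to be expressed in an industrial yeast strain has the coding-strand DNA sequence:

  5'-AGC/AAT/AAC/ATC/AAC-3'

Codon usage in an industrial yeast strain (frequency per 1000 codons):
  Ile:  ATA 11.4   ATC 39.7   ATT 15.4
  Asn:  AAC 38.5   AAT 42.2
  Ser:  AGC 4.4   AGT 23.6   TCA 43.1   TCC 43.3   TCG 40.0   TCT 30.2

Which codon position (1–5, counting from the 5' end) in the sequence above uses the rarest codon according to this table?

Codon 1 AGC (Ser): 4.4 per 1000.
Codon 2 AAT (Asn): 42.2 per 1000.
Codon 3 AAC (Asn): 38.5 per 1000.
Codon 4 ATC (Ile): 39.7 per 1000.
Codon 5 AAC (Asn): 38.5 per 1000.
Lowest frequency is 4.4 at codon 1.

1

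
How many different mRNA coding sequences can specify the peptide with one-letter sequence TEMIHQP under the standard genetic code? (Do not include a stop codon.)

Thr: 4 codons.
Glu: 2 codons.
Met: 1 codon.
Ile: 3 codons.
His: 2 codons.
Gln: 2 codons.
Pro: 4 codons.
4 × 2 × 1 × 3 × 2 × 2 × 4 = 384.

384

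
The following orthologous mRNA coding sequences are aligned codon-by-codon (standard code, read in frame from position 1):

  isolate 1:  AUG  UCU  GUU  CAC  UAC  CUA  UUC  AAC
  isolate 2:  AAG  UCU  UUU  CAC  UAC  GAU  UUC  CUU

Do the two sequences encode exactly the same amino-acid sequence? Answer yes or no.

Codon 1: AUG Met / AAG Lys — nonsynonymous.
Codon 2: UCU Ser / UCU Ser — identical.
Codon 3: GUU Val / UUU Phe — nonsynonymous.
Codon 4: CAC His / CAC His — identical.
Codon 5: UAC Tyr / UAC Tyr — identical.
Codon 6: CUA Leu / GAU Asp — nonsynonymous.
Codon 7: UUC Phe / UUC Phe — identical.
Codon 8: AAC Asn / CUU Leu — nonsynonymous.
Nonsynonymous differences: 4 → different protein.

no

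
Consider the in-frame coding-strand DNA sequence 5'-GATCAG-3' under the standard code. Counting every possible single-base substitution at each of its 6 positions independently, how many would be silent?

2

Codon 1 (GAT, Asp): 1 synonymous substitution.
Codon 2 (CAG, Gln): 1 synonymous substitution.
Total: 1 + 1 = 2.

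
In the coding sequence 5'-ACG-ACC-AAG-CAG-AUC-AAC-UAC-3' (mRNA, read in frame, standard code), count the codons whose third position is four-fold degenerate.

Codon 1 ACG (Thr): third position 4-fold.
Codon 2 ACC (Thr): third position 4-fold.
Codon 3 AAG (Lys): third position 2-fold.
Codon 4 CAG (Gln): third position 2-fold.
Codon 5 AUC (Ile): third position 3-fold.
Codon 6 AAC (Asn): third position 2-fold.
Codon 7 UAC (Tyr): third position 2-fold.
Four-fold degenerate third positions: 2.

2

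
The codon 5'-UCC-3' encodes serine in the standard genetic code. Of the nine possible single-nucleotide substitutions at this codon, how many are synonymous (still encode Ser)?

3

Position 1: none → 0 synonymous.
Position 2: none → 0 synonymous.
Position 3: UCU, UCA, UCG → 3 synonymous.
Total: 0 + 0 + 3 = 3.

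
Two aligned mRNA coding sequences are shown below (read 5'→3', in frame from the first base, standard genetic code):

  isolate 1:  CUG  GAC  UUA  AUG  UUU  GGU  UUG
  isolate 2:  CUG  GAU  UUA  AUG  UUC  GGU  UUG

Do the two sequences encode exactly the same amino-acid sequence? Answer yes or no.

Codon 1: CUG Leu / CUG Leu — identical.
Codon 2: GAC Asp / GAU Asp — synonymous.
Codon 3: UUA Leu / UUA Leu — identical.
Codon 4: AUG Met / AUG Met — identical.
Codon 5: UUU Phe / UUC Phe — synonymous.
Codon 6: GGU Gly / GGU Gly — identical.
Codon 7: UUG Leu / UUG Leu — identical.
Nonsynonymous differences: 0 → same protein.

yes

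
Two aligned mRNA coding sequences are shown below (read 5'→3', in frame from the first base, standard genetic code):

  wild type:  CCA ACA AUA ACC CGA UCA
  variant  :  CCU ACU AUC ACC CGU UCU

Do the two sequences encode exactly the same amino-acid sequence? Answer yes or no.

Codon 1: CCA Pro / CCU Pro — synonymous.
Codon 2: ACA Thr / ACU Thr — synonymous.
Codon 3: AUA Ile / AUC Ile — synonymous.
Codon 4: ACC Thr / ACC Thr — identical.
Codon 5: CGA Arg / CGU Arg — synonymous.
Codon 6: UCA Ser / UCU Ser — synonymous.
Nonsynonymous differences: 0 → same protein.

yes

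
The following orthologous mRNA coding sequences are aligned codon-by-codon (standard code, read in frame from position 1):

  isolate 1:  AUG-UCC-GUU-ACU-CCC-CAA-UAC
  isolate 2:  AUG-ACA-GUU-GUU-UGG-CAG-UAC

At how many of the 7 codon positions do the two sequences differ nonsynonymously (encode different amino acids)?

Codon 1: AUG Met / AUG Met — identical.
Codon 2: UCC Ser / ACA Thr — nonsynonymous.
Codon 3: GUU Val / GUU Val — identical.
Codon 4: ACU Thr / GUU Val — nonsynonymous.
Codon 5: CCC Pro / UGG Trp — nonsynonymous.
Codon 6: CAA Gln / CAG Gln — synonymous.
Codon 7: UAC Tyr / UAC Tyr — identical.
Nonsynonymous differences: 3.

3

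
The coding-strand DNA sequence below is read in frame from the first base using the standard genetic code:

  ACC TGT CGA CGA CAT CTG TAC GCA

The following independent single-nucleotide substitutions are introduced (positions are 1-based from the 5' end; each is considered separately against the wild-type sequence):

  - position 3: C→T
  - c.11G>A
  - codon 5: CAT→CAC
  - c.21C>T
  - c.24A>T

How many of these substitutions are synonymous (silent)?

4

Codon 1: ACC (Thr) → ACT (Thr) — synonymous.
Codon 4: CGA (Arg) → CAA (Gln) — missense.
Codon 5: CAT (His) → CAC (His) — synonymous.
Codon 7: TAC (Tyr) → TAT (Tyr) — synonymous.
Codon 8: GCA (Ala) → GCT (Ala) — synonymous.
Synonymous: 4 of 5.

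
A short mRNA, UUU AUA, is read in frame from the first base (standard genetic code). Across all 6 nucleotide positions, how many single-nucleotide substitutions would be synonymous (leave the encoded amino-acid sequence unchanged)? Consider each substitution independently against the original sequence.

Codon 1 (UUU, Phe): 1 synonymous substitution.
Codon 2 (AUA, Ile): 2 synonymous substitutions.
Total: 1 + 2 = 3.

3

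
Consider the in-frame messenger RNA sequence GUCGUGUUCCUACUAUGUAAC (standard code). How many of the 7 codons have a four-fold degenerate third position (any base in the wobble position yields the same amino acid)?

Codon 1 GUC (Val): third position 4-fold.
Codon 2 GUG (Val): third position 4-fold.
Codon 3 UUC (Phe): third position 2-fold.
Codon 4 CUA (Leu): third position 4-fold.
Codon 5 CUA (Leu): third position 4-fold.
Codon 6 UGU (Cys): third position 2-fold.
Codon 7 AAC (Asn): third position 2-fold.
Four-fold degenerate third positions: 4.

4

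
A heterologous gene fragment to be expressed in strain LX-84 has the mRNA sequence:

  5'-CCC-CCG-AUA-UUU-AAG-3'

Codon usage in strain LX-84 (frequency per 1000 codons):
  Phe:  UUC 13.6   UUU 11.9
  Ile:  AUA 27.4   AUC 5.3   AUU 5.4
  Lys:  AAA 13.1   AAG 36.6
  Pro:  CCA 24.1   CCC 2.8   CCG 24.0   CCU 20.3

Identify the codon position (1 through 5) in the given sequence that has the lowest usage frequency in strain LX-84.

1

Codon 1 CCC (Pro): 2.8 per 1000.
Codon 2 CCG (Pro): 24.0 per 1000.
Codon 3 AUA (Ile): 27.4 per 1000.
Codon 4 UUU (Phe): 11.9 per 1000.
Codon 5 AAG (Lys): 36.6 per 1000.
Lowest frequency is 2.8 at codon 1.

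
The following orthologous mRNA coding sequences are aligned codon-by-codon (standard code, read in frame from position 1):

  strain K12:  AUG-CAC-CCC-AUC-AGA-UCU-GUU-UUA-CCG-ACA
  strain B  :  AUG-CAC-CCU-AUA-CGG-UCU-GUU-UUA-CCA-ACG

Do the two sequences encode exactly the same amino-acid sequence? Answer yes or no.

yes

Codon 1: AUG Met / AUG Met — identical.
Codon 2: CAC His / CAC His — identical.
Codon 3: CCC Pro / CCU Pro — synonymous.
Codon 4: AUC Ile / AUA Ile — synonymous.
Codon 5: AGA Arg / CGG Arg — synonymous.
Codon 6: UCU Ser / UCU Ser — identical.
Codon 7: GUU Val / GUU Val — identical.
Codon 8: UUA Leu / UUA Leu — identical.
Codon 9: CCG Pro / CCA Pro — synonymous.
Codon 10: ACA Thr / ACG Thr — synonymous.
Nonsynonymous differences: 0 → same protein.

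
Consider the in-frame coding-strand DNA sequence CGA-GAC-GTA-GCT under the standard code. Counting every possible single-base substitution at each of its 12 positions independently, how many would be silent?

Codon 1 (CGA, Arg): 4 synonymous substitutions.
Codon 2 (GAC, Asp): 1 synonymous substitution.
Codon 3 (GTA, Val): 3 synonymous substitutions.
Codon 4 (GCT, Ala): 3 synonymous substitutions.
Total: 4 + 1 + 3 + 3 = 11.

11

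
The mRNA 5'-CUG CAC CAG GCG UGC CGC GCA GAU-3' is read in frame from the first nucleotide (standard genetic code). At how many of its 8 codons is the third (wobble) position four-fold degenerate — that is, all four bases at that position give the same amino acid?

Codon 1 CUG (Leu): third position 4-fold.
Codon 2 CAC (His): third position 2-fold.
Codon 3 CAG (Gln): third position 2-fold.
Codon 4 GCG (Ala): third position 4-fold.
Codon 5 UGC (Cys): third position 2-fold.
Codon 6 CGC (Arg): third position 4-fold.
Codon 7 GCA (Ala): third position 4-fold.
Codon 8 GAU (Asp): third position 2-fold.
Four-fold degenerate third positions: 4.

4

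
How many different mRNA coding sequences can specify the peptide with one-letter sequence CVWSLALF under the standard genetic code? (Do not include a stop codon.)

13824

Cys: 2 codons.
Val: 4 codons.
Trp: 1 codon.
Ser: 6 codons.
Leu: 6 codons.
Ala: 4 codons.
Leu: 6 codons.
Phe: 2 codons.
2 × 4 × 1 × 6 × 6 × 4 × 6 × 2 = 13824.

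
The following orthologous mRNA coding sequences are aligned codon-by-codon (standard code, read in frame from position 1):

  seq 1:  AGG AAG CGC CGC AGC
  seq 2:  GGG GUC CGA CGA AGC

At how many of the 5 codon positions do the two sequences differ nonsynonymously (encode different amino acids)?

Codon 1: AGG Arg / GGG Gly — nonsynonymous.
Codon 2: AAG Lys / GUC Val — nonsynonymous.
Codon 3: CGC Arg / CGA Arg — synonymous.
Codon 4: CGC Arg / CGA Arg — synonymous.
Codon 5: AGC Ser / AGC Ser — identical.
Nonsynonymous differences: 2.

2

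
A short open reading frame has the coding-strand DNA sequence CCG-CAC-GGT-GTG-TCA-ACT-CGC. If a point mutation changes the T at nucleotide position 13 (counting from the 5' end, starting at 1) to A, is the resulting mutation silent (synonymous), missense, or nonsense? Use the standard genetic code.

Position 13 falls in codon 5: TCA → Ser.
After the substitution the codon is ACA → Thr.
Ser ≠ Thr, so this is a missense mutation.

missense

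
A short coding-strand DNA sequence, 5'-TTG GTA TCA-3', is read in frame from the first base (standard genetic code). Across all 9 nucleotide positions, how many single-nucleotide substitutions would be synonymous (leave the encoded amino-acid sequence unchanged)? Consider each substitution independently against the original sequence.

Codon 1 (TTG, Leu): 2 synonymous substitutions.
Codon 2 (GTA, Val): 3 synonymous substitutions.
Codon 3 (TCA, Ser): 3 synonymous substitutions.
Total: 2 + 3 + 3 = 8.

8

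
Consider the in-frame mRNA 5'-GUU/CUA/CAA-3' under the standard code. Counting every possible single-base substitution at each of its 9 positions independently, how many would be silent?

8

Codon 1 (GUU, Val): 3 synonymous substitutions.
Codon 2 (CUA, Leu): 4 synonymous substitutions.
Codon 3 (CAA, Gln): 1 synonymous substitution.
Total: 3 + 4 + 1 = 8.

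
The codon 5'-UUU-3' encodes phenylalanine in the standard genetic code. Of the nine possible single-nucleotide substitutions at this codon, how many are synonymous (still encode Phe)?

Position 1: none → 0 synonymous.
Position 2: none → 0 synonymous.
Position 3: UUC → 1 synonymous.
Total: 0 + 0 + 1 = 1.

1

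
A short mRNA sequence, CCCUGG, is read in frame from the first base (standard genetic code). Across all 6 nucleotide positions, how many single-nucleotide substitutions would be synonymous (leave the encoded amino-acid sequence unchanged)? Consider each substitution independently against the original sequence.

Codon 1 (CCC, Pro): 3 synonymous substitutions.
Codon 2 (UGG, Trp): 0 synonymous substitutions.
Total: 3 + 0 = 3.

3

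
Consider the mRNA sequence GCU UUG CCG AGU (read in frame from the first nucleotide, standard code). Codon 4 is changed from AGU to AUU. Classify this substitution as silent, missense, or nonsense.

missense

Position 11 falls in codon 4: AGU → Ser.
After the substitution the codon is AUU → Ile.
Ser ≠ Ile, so this is a missense mutation.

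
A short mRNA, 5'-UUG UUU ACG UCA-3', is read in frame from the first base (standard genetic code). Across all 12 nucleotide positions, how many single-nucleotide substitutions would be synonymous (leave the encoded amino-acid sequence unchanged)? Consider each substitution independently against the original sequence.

9

Codon 1 (UUG, Leu): 2 synonymous substitutions.
Codon 2 (UUU, Phe): 1 synonymous substitution.
Codon 3 (ACG, Thr): 3 synonymous substitutions.
Codon 4 (UCA, Ser): 3 synonymous substitutions.
Total: 2 + 1 + 3 + 3 = 9.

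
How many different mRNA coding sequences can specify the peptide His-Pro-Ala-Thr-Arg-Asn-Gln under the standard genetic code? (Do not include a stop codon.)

3072

His: 2 codons.
Pro: 4 codons.
Ala: 4 codons.
Thr: 4 codons.
Arg: 6 codons.
Asn: 2 codons.
Gln: 2 codons.
2 × 4 × 4 × 4 × 6 × 2 × 2 = 3072.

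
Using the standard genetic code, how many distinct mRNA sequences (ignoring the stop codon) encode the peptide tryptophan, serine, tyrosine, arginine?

Trp: 1 codon.
Ser: 6 codons.
Tyr: 2 codons.
Arg: 6 codons.
1 × 6 × 2 × 6 = 72.

72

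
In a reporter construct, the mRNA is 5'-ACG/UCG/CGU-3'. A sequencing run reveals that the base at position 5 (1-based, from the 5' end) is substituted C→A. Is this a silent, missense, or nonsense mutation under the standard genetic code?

nonsense

Position 5 falls in codon 2: UCG → Ser.
After the substitution the codon is UAG → Stop.
The new codon is a stop codon, so this is a nonsense mutation.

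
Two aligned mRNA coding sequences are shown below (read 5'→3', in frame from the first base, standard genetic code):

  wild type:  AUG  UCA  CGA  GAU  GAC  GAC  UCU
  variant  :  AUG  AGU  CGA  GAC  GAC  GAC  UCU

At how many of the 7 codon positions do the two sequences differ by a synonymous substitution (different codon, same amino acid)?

2

Codon 1: AUG Met / AUG Met — identical.
Codon 2: UCA Ser / AGU Ser — synonymous.
Codon 3: CGA Arg / CGA Arg — identical.
Codon 4: GAU Asp / GAC Asp — synonymous.
Codon 5: GAC Asp / GAC Asp — identical.
Codon 6: GAC Asp / GAC Asp — identical.
Codon 7: UCU Ser / UCU Ser — identical.
Synonymous differences: 2.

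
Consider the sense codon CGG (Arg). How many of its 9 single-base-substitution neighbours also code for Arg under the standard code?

4

Position 1: AGG → 1 synonymous.
Position 2: none → 0 synonymous.
Position 3: CGT, CGC, CGA → 3 synonymous.
Total: 1 + 0 + 3 = 4.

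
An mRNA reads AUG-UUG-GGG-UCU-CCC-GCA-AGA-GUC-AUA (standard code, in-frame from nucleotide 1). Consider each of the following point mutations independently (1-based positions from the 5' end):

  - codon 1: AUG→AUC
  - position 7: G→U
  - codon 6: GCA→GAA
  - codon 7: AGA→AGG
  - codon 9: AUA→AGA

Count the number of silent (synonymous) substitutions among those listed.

1

Codon 1: AUG (Met) → AUC (Ile) — missense.
Codon 3: GGG (Gly) → UGG (Trp) — missense.
Codon 6: GCA (Ala) → GAA (Glu) — missense.
Codon 7: AGA (Arg) → AGG (Arg) — synonymous.
Codon 9: AUA (Ile) → AGA (Arg) — missense.
Synonymous: 1 of 5.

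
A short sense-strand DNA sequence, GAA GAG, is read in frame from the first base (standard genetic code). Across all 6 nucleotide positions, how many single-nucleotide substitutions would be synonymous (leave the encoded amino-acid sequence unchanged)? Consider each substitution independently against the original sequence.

Codon 1 (GAA, Glu): 1 synonymous substitution.
Codon 2 (GAG, Glu): 1 synonymous substitution.
Total: 1 + 1 = 2.

2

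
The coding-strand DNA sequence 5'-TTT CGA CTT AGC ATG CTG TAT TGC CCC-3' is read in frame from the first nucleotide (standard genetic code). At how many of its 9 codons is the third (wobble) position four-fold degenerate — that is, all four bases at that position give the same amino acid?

Codon 1 TTT (Phe): third position 2-fold.
Codon 2 CGA (Arg): third position 4-fold.
Codon 3 CTT (Leu): third position 4-fold.
Codon 4 AGC (Ser): third position 2-fold.
Codon 5 ATG (Met): third position 1-fold.
Codon 6 CTG (Leu): third position 4-fold.
Codon 7 TAT (Tyr): third position 2-fold.
Codon 8 TGC (Cys): third position 2-fold.
Codon 9 CCC (Pro): third position 4-fold.
Four-fold degenerate third positions: 4.

4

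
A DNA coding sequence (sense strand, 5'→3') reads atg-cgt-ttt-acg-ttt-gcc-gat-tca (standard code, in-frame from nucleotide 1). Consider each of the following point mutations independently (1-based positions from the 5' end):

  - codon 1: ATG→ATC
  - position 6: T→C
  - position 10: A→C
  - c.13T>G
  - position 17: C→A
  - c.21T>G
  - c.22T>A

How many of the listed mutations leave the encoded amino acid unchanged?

1

Codon 1: ATG (Met) → ATC (Ile) — missense.
Codon 2: CGT (Arg) → CGC (Arg) — synonymous.
Codon 4: ACG (Thr) → CCG (Pro) — missense.
Codon 5: TTT (Phe) → GTT (Val) — missense.
Codon 6: GCC (Ala) → GAC (Asp) — missense.
Codon 7: GAT (Asp) → GAG (Glu) — missense.
Codon 8: TCA (Ser) → ACA (Thr) — missense.
Synonymous: 1 of 7.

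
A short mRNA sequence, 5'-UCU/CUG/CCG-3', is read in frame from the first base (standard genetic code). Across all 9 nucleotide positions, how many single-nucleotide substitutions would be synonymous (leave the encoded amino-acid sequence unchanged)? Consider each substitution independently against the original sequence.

Codon 1 (UCU, Ser): 3 synonymous substitutions.
Codon 2 (CUG, Leu): 4 synonymous substitutions.
Codon 3 (CCG, Pro): 3 synonymous substitutions.
Total: 3 + 4 + 3 = 10.

10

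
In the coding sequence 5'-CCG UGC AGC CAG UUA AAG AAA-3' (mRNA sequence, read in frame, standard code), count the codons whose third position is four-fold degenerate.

1

Codon 1 CCG (Pro): third position 4-fold.
Codon 2 UGC (Cys): third position 2-fold.
Codon 3 AGC (Ser): third position 2-fold.
Codon 4 CAG (Gln): third position 2-fold.
Codon 5 UUA (Leu): third position 2-fold.
Codon 6 AAG (Lys): third position 2-fold.
Codon 7 AAA (Lys): third position 2-fold.
Four-fold degenerate third positions: 1.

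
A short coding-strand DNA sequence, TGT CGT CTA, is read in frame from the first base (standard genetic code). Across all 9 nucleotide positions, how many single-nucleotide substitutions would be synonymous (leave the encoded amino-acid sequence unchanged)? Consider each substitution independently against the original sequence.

8

Codon 1 (TGT, Cys): 1 synonymous substitution.
Codon 2 (CGT, Arg): 3 synonymous substitutions.
Codon 3 (CTA, Leu): 4 synonymous substitutions.
Total: 1 + 3 + 4 = 8.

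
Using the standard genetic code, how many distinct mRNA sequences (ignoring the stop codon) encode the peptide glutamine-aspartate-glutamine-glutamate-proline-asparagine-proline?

Gln: 2 codons.
Asp: 2 codons.
Gln: 2 codons.
Glu: 2 codons.
Pro: 4 codons.
Asn: 2 codons.
Pro: 4 codons.
2 × 2 × 2 × 2 × 4 × 2 × 4 = 512.

512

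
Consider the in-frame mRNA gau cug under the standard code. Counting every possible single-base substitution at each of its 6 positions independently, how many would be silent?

Codon 1 (GAU, Asp): 1 synonymous substitution.
Codon 2 (CUG, Leu): 4 synonymous substitutions.
Total: 1 + 4 = 5.

5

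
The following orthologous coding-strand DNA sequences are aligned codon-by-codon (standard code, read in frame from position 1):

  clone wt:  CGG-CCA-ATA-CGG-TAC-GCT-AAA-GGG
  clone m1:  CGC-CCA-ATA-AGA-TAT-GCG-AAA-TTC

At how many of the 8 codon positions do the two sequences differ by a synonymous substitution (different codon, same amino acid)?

4

Codon 1: CGG Arg / CGC Arg — synonymous.
Codon 2: CCA Pro / CCA Pro — identical.
Codon 3: ATA Ile / ATA Ile — identical.
Codon 4: CGG Arg / AGA Arg — synonymous.
Codon 5: TAC Tyr / TAT Tyr — synonymous.
Codon 6: GCT Ala / GCG Ala — synonymous.
Codon 7: AAA Lys / AAA Lys — identical.
Codon 8: GGG Gly / TTC Phe — nonsynonymous.
Synonymous differences: 4.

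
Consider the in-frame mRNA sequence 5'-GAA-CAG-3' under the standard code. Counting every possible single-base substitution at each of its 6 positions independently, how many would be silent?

2

Codon 1 (GAA, Glu): 1 synonymous substitution.
Codon 2 (CAG, Gln): 1 synonymous substitution.
Total: 1 + 1 = 2.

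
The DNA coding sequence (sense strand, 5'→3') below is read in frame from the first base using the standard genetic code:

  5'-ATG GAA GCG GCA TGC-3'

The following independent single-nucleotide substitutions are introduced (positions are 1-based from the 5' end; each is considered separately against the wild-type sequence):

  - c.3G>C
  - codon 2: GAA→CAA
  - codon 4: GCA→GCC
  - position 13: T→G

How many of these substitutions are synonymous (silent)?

Codon 1: ATG (Met) → ATC (Ile) — missense.
Codon 2: GAA (Glu) → CAA (Gln) — missense.
Codon 4: GCA (Ala) → GCC (Ala) — synonymous.
Codon 5: TGC (Cys) → GGC (Gly) — missense.
Synonymous: 1 of 4.

1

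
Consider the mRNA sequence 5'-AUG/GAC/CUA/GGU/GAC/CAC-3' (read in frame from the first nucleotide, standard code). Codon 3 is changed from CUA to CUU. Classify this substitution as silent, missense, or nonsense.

silent

Position 9 falls in codon 3: CUA → Leu.
After the substitution the codon is CUU → Leu.
Both encode Leu, so the change is synonymous.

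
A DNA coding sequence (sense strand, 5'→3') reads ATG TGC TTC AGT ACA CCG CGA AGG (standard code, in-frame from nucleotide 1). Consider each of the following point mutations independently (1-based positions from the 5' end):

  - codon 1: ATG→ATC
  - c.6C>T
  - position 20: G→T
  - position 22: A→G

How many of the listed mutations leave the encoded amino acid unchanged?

Codon 1: ATG (Met) → ATC (Ile) — missense.
Codon 2: TGC (Cys) → TGT (Cys) — synonymous.
Codon 7: CGA (Arg) → CTA (Leu) — missense.
Codon 8: AGG (Arg) → GGG (Gly) — missense.
Synonymous: 1 of 4.

1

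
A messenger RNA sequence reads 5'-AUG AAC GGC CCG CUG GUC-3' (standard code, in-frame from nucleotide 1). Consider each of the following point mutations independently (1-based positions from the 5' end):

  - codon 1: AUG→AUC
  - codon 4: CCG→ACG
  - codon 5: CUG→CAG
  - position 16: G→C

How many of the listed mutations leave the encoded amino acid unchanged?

0

Codon 1: AUG (Met) → AUC (Ile) — missense.
Codon 4: CCG (Pro) → ACG (Thr) — missense.
Codon 5: CUG (Leu) → CAG (Gln) — missense.
Codon 6: GUC (Val) → CUC (Leu) — missense.
Synonymous: 0 of 4.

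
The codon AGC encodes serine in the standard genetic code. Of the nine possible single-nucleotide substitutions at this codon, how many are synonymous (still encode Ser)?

Position 1: none → 0 synonymous.
Position 2: none → 0 synonymous.
Position 3: AGT → 1 synonymous.
Total: 0 + 0 + 1 = 1.

1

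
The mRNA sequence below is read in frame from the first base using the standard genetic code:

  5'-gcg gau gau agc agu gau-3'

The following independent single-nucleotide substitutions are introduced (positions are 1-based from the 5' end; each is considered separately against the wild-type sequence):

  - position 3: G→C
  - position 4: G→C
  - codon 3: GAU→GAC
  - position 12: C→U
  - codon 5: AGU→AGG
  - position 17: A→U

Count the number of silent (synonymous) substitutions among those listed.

3

Codon 1: GCG (Ala) → GCC (Ala) — synonymous.
Codon 2: GAU (Asp) → CAU (His) — missense.
Codon 3: GAU (Asp) → GAC (Asp) — synonymous.
Codon 4: AGC (Ser) → AGU (Ser) — synonymous.
Codon 5: AGU (Ser) → AGG (Arg) — missense.
Codon 6: GAU (Asp) → GUU (Val) — missense.
Synonymous: 3 of 6.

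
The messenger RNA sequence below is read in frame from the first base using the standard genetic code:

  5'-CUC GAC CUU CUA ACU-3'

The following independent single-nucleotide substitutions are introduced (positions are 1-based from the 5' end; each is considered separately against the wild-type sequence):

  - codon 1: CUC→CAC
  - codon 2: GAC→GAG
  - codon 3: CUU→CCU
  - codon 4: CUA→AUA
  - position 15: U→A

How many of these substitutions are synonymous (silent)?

Codon 1: CUC (Leu) → CAC (His) — missense.
Codon 2: GAC (Asp) → GAG (Glu) — missense.
Codon 3: CUU (Leu) → CCU (Pro) — missense.
Codon 4: CUA (Leu) → AUA (Ile) — missense.
Codon 5: ACU (Thr) → ACA (Thr) — synonymous.
Synonymous: 1 of 5.

1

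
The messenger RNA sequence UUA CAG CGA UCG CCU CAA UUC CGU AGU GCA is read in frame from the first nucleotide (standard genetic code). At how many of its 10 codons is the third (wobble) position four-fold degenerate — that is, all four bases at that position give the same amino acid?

5

Codon 1 UUA (Leu): third position 2-fold.
Codon 2 CAG (Gln): third position 2-fold.
Codon 3 CGA (Arg): third position 4-fold.
Codon 4 UCG (Ser): third position 4-fold.
Codon 5 CCU (Pro): third position 4-fold.
Codon 6 CAA (Gln): third position 2-fold.
Codon 7 UUC (Phe): third position 2-fold.
Codon 8 CGU (Arg): third position 4-fold.
Codon 9 AGU (Ser): third position 2-fold.
Codon 10 GCA (Ala): third position 4-fold.
Four-fold degenerate third positions: 5.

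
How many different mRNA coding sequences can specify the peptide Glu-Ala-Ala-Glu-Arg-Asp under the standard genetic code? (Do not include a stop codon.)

768

Glu: 2 codons.
Ala: 4 codons.
Ala: 4 codons.
Glu: 2 codons.
Arg: 6 codons.
Asp: 2 codons.
2 × 4 × 4 × 2 × 6 × 2 = 768.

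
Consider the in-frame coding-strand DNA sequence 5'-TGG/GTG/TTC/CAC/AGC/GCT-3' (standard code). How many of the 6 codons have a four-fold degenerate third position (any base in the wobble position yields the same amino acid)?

Codon 1 TGG (Trp): third position 1-fold.
Codon 2 GTG (Val): third position 4-fold.
Codon 3 TTC (Phe): third position 2-fold.
Codon 4 CAC (His): third position 2-fold.
Codon 5 AGC (Ser): third position 2-fold.
Codon 6 GCT (Ala): third position 4-fold.
Four-fold degenerate third positions: 2.

2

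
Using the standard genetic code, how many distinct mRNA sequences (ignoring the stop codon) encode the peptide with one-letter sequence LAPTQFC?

Leu: 6 codons.
Ala: 4 codons.
Pro: 4 codons.
Thr: 4 codons.
Gln: 2 codons.
Phe: 2 codons.
Cys: 2 codons.
6 × 4 × 4 × 4 × 2 × 2 × 2 = 3072.

3072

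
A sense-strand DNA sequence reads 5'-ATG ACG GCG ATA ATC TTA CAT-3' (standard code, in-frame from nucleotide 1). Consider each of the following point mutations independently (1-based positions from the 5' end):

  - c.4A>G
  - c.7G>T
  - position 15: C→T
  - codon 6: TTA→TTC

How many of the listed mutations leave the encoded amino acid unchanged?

Codon 2: ACG (Thr) → GCG (Ala) — missense.
Codon 3: GCG (Ala) → TCG (Ser) — missense.
Codon 5: ATC (Ile) → ATT (Ile) — synonymous.
Codon 6: TTA (Leu) → TTC (Phe) — missense.
Synonymous: 1 of 4.

1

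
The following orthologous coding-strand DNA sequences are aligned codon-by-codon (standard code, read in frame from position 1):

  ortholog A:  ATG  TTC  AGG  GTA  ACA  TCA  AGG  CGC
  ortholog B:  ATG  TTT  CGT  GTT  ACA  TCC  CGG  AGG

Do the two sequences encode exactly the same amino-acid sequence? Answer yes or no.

Codon 1: ATG Met / ATG Met — identical.
Codon 2: TTC Phe / TTT Phe — synonymous.
Codon 3: AGG Arg / CGT Arg — synonymous.
Codon 4: GTA Val / GTT Val — synonymous.
Codon 5: ACA Thr / ACA Thr — identical.
Codon 6: TCA Ser / TCC Ser — synonymous.
Codon 7: AGG Arg / CGG Arg — synonymous.
Codon 8: CGC Arg / AGG Arg — synonymous.
Nonsynonymous differences: 0 → same protein.

yes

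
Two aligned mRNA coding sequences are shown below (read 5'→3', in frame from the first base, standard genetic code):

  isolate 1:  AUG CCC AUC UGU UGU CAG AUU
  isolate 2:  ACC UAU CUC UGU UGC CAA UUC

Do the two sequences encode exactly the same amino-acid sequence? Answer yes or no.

no

Codon 1: AUG Met / ACC Thr — nonsynonymous.
Codon 2: CCC Pro / UAU Tyr — nonsynonymous.
Codon 3: AUC Ile / CUC Leu — nonsynonymous.
Codon 4: UGU Cys / UGU Cys — identical.
Codon 5: UGU Cys / UGC Cys — synonymous.
Codon 6: CAG Gln / CAA Gln — synonymous.
Codon 7: AUU Ile / UUC Phe — nonsynonymous.
Nonsynonymous differences: 4 → different protein.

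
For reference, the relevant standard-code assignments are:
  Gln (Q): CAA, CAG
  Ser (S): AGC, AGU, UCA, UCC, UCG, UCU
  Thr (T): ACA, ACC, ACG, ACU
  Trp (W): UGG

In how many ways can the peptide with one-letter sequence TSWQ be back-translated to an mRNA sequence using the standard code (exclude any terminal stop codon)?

Thr: 4 codons.
Ser: 6 codons.
Trp: 1 codon.
Gln: 2 codons.
4 × 6 × 1 × 2 = 48.

48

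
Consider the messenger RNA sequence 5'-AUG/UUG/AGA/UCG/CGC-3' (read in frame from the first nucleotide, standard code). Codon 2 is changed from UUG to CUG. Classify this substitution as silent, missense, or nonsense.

silent

Position 4 falls in codon 2: UUG → Leu.
After the substitution the codon is CUG → Leu.
Both encode Leu, so the change is synonymous.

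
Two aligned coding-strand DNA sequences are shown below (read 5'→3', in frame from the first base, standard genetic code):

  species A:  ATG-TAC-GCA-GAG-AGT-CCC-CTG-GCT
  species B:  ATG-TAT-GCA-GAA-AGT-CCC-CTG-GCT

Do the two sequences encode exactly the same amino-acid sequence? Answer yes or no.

Codon 1: ATG Met / ATG Met — identical.
Codon 2: TAC Tyr / TAT Tyr — synonymous.
Codon 3: GCA Ala / GCA Ala — identical.
Codon 4: GAG Glu / GAA Glu — synonymous.
Codon 5: AGT Ser / AGT Ser — identical.
Codon 6: CCC Pro / CCC Pro — identical.
Codon 7: CTG Leu / CTG Leu — identical.
Codon 8: GCT Ala / GCT Ala — identical.
Nonsynonymous differences: 0 → same protein.

yes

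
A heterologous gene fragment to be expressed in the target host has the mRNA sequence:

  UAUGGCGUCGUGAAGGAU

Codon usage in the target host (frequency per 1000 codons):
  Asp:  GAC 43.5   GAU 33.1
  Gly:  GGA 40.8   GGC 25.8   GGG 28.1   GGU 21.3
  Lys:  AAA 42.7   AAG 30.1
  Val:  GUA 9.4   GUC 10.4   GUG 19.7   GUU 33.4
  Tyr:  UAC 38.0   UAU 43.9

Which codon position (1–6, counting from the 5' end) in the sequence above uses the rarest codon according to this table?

Codon 1 UAU (Tyr): 43.9 per 1000.
Codon 2 GGC (Gly): 25.8 per 1000.
Codon 3 GUC (Val): 10.4 per 1000.
Codon 4 GUG (Val): 19.7 per 1000.
Codon 5 AAG (Lys): 30.1 per 1000.
Codon 6 GAU (Asp): 33.1 per 1000.
Lowest frequency is 10.4 at codon 3.

3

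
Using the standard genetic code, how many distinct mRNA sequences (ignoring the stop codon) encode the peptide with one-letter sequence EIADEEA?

768

Glu: 2 codons.
Ile: 3 codons.
Ala: 4 codons.
Asp: 2 codons.
Glu: 2 codons.
Glu: 2 codons.
Ala: 4 codons.
2 × 3 × 4 × 2 × 2 × 2 × 4 = 768.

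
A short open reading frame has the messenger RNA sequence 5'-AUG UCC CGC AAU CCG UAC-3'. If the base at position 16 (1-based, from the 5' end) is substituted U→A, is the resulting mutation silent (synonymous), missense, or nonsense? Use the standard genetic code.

missense

Position 16 falls in codon 6: UAC → Tyr.
After the substitution the codon is AAC → Asn.
Tyr ≠ Asn, so this is a missense mutation.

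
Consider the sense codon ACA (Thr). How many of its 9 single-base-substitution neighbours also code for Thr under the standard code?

3

Position 1: none → 0 synonymous.
Position 2: none → 0 synonymous.
Position 3: ACU, ACC, ACG → 3 synonymous.
Total: 0 + 0 + 3 = 3.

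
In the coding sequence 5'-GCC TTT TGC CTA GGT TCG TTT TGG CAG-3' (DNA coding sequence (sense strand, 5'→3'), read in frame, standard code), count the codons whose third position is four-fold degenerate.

Codon 1 GCC (Ala): third position 4-fold.
Codon 2 TTT (Phe): third position 2-fold.
Codon 3 TGC (Cys): third position 2-fold.
Codon 4 CTA (Leu): third position 4-fold.
Codon 5 GGT (Gly): third position 4-fold.
Codon 6 TCG (Ser): third position 4-fold.
Codon 7 TTT (Phe): third position 2-fold.
Codon 8 TGG (Trp): third position 1-fold.
Codon 9 CAG (Gln): third position 2-fold.
Four-fold degenerate third positions: 4.

4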